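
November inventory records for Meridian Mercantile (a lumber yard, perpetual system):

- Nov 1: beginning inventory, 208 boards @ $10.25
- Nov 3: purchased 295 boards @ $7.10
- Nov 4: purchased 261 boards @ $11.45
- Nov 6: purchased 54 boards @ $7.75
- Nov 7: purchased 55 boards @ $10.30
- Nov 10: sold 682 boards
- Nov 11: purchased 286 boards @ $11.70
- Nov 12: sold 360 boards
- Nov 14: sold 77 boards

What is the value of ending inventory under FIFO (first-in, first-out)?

Ending inventory = $468.00

Nov 10, 682 sold [FIFO — oldest first]: 208 @ $10.25 + 295 @ $7.10 + 179 @ $11.45 = $6,276.05
Nov 12, 360 sold [FIFO — oldest first]: 82 @ $11.45 + 54 @ $7.75 + 55 @ $10.30 + 169 @ $11.70 = $3,901.20
Nov 14, 77 sold [FIFO — oldest first]: 77 @ $11.70 = $900.90
Total COGS = $6,276.05 + $3,901.20 + $900.90 = $11,078.15
Ending inventory: 40 @ $11.70 = $468.00
Check: goods available $11,546.15 = COGS $11,078.15 + ending $468.00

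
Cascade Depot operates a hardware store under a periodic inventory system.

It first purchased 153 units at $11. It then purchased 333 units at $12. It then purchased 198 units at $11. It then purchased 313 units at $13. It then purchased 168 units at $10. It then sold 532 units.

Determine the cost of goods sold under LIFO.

Sale 1 (532) [LIFO — newest first]: 168 @ $10 + 313 @ $13 + 51 @ $11 = $6,310
Ending inventory: 153 @ $11 + 333 @ $12 + 147 @ $11 = $7,296
Check: goods available $13,606 = COGS $6,310 + ending $7,296

COGS = $6,310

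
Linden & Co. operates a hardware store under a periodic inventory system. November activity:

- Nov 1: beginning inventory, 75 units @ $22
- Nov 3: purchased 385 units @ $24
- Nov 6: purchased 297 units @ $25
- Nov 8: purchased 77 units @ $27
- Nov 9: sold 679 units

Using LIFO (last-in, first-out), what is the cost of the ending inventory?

Ending inventory = $3,570

Nov 9, 679 sold [LIFO — newest first]: 77 @ $27 + 297 @ $25 + 305 @ $24 = $16,824
Ending inventory: 75 @ $22 + 80 @ $24 = $3,570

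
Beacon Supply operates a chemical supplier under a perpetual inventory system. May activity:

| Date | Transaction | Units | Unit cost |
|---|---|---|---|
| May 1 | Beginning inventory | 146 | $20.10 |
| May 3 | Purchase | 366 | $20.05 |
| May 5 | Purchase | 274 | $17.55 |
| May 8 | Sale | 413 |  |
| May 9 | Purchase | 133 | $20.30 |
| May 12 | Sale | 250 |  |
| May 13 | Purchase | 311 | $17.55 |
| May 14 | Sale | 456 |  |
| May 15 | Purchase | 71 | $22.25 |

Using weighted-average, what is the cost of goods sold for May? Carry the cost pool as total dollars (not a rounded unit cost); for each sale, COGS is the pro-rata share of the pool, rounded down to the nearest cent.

COGS = $21,194.76

After May 1: 146 on hand, pool $2,934.60 (≈ $20.1000 each)
After May 3: 512 on hand, pool $10,272.90 (≈ $20.0643 each)
After May 5: 786 on hand, pool $15,081.60 (≈ $19.1878 each)
May 8, sell 413: 413/786 × $15,081.60 → $7,924.55
After May 9: 506 on hand, pool $9,856.95 (≈ $19.4801 each)
May 12, sell 250: 250/506 × $9,856.95 → $4,870.03
After May 13: 567 on hand, pool $10,444.97 (≈ $18.4215 each)
May 14, sell 456: 456/567 × $10,444.97 → $8,400.18
After May 15: 182 on hand, pool $3,624.54 (≈ $19.9151 each)
Total COGS = $7,924.55 + $4,870.03 + $8,400.18 = $21,194.76
Ending inventory (cost pool remaining) = $3,624.54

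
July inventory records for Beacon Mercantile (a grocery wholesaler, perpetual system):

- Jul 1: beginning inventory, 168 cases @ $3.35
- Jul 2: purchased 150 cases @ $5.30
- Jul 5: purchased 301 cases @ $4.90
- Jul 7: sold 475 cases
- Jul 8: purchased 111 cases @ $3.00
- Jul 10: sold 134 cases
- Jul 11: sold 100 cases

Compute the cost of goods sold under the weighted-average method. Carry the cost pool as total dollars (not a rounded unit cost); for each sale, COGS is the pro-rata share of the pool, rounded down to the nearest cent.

After Jul 1: 168 on hand, pool $562.80 (≈ $3.3500 each)
After Jul 2: 318 on hand, pool $1,357.80 (≈ $4.2698 each)
After Jul 5: 619 on hand, pool $2,832.70 (≈ $4.5763 each)
Jul 7, sell 475: 475/619 × $2,832.70 → $2,173.71
After Jul 8: 255 on hand, pool $991.99 (≈ $3.8902 each)
Jul 10, sell 134: 134/255 × $991.99 → $521.28
Jul 11, sell 100: 100/121 × $470.71 → $389.01
Total COGS = $2,173.71 + $521.28 + $389.01 = $3,084.00
Ending inventory (cost pool remaining) = $81.70

COGS = $3,084.00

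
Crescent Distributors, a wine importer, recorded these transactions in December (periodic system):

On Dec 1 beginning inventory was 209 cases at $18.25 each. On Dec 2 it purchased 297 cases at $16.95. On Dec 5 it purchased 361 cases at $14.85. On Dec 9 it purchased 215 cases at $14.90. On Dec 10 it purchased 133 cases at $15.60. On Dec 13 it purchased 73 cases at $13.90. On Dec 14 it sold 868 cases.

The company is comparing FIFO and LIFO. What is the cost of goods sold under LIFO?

FIFO COGS: 209 @ $18.25 + 297 @ $16.95 + 361 @ $14.85 + 1 @ $14.90 = $14,224.15
LIFO COGS: 73 @ $13.90 + 133 @ $15.60 + 215 @ $14.90 + 361 @ $14.85 + 86 @ $16.95 = $13,111.55

COGS = $13,111.55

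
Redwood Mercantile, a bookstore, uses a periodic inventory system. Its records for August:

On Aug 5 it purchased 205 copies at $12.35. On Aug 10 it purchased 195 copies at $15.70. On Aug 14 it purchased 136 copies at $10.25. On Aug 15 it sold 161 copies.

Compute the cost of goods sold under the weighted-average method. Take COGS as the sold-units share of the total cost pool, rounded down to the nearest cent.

Aug 15, sell 161: 161/536 × $6,987.25 → $2,098.78
Ending inventory (cost pool remaining) = $4,888.47
Check: goods available $6,987.25 = COGS $2,098.78 + ending $4,888.47

COGS = $2,098.78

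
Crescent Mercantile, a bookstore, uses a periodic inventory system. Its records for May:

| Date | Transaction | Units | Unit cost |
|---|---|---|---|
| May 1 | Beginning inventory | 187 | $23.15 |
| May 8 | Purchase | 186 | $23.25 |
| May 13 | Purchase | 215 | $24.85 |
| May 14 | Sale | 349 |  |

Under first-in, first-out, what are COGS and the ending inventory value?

COGS = $8,095.55; ending inventory = $5,900.75

May 14, 349 sold [FIFO — oldest first]: 187 @ $23.15 + 162 @ $23.25 = $8,095.55
Ending inventory: 24 @ $23.25 + 215 @ $24.85 = $5,900.75
Check: goods available $13,996.30 = COGS $8,095.55 + ending $5,900.75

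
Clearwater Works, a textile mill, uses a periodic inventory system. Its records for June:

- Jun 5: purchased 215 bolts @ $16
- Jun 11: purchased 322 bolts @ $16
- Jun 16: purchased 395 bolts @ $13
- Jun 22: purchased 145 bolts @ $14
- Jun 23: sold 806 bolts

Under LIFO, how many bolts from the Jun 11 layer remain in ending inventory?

Jun 23, 806 sold [LIFO — newest first]: 145 @ $14 + 395 @ $13 + 266 @ $16 = $11,421
Ending inventory: 215 @ $16 + 56 @ $16 = $4,336
Check: goods available $15,757 = COGS $11,421 + ending $4,336

56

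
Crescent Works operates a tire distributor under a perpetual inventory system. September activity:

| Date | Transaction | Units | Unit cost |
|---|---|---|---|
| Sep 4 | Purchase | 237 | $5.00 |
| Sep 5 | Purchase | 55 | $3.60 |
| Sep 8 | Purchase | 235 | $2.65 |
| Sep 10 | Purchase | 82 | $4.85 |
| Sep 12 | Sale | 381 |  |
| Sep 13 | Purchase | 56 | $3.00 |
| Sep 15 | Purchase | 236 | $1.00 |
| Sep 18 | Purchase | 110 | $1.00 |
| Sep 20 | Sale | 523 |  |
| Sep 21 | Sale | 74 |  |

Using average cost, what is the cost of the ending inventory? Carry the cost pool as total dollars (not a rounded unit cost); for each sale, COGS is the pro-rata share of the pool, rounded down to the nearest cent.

After Sep 4: 237 on hand, pool $1,185.00 (≈ $5.0000 each)
After Sep 5: 292 on hand, pool $1,383.00 (≈ $4.7363 each)
After Sep 8: 527 on hand, pool $2,005.75 (≈ $3.8060 each)
After Sep 10: 609 on hand, pool $2,403.45 (≈ $3.9466 each)
Sep 12, sell 381: 381/609 × $2,403.45 → $1,503.63
After Sep 13: 284 on hand, pool $1,067.82 (≈ $3.7599 each)
After Sep 15: 520 on hand, pool $1,303.82 (≈ $2.5073 each)
After Sep 18: 630 on hand, pool $1,413.82 (≈ $2.2442 each)
Sep 20, sell 523: 523/630 × $1,413.82 → $1,173.69
Sep 21, sell 74: 74/107 × $240.13 → $166.07
Total COGS = $1,503.63 + $1,173.69 + $166.07 = $2,843.39
Ending inventory (cost pool remaining) = $74.06

Ending inventory = $74.06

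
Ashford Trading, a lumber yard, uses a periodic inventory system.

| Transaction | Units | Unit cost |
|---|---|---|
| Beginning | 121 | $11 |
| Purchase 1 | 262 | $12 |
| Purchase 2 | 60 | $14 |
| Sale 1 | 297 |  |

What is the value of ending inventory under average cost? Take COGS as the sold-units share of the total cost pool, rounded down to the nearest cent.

Ending inventory = $1,751.68

Sale 1, sell 297: 297/443 × $5,315.00 → $3,563.32
Ending inventory (cost pool remaining) = $1,751.68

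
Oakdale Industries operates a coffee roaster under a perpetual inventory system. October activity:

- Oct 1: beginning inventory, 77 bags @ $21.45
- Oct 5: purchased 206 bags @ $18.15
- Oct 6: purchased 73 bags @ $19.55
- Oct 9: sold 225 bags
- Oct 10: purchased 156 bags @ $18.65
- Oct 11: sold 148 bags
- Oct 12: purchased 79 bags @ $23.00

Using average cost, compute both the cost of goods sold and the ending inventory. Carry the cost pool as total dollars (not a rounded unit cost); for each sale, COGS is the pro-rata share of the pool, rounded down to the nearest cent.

After Oct 1: 77 on hand, pool $1,651.65 (≈ $21.4500 each)
After Oct 5: 283 on hand, pool $5,390.55 (≈ $19.0479 each)
After Oct 6: 356 on hand, pool $6,817.70 (≈ $19.1508 each)
Oct 9, sell 225: 225/356 × $6,817.70 → $4,308.93
After Oct 10: 287 on hand, pool $5,418.17 (≈ $18.8786 each)
Oct 11, sell 148: 148/287 × $5,418.17 → $2,794.03
After Oct 12: 218 on hand, pool $4,441.14 (≈ $20.3722 each)
Total COGS = $4,308.93 + $2,794.03 = $7,102.96
Ending inventory (cost pool remaining) = $4,441.14

COGS = $7,102.96; ending inventory = $4,441.14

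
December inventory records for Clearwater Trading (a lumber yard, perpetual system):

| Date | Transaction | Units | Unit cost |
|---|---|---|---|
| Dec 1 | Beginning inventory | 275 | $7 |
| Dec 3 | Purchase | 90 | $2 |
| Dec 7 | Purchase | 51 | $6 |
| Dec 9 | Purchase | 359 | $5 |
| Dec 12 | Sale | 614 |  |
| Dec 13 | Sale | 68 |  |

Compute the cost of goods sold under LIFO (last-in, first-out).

COGS = $3,555

Dec 12, 614 sold [LIFO — newest first]: 359 @ $5 + 51 @ $6 + 90 @ $2 + 114 @ $7 = $3,079
Dec 13, 68 sold [LIFO — newest first]: 68 @ $7 = $476
Total COGS = $3,079 + $476 = $3,555
Ending inventory: 93 @ $7 = $651
Check: goods available $4,206 = COGS $3,555 + ending $651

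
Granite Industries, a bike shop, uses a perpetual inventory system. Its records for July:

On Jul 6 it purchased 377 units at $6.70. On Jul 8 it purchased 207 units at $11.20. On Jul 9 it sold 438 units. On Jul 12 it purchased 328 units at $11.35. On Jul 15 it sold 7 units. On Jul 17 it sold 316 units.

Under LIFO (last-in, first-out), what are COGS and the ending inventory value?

Jul 9, 438 sold [LIFO — newest first]: 207 @ $11.20 + 231 @ $6.70 = $3,866.10
Jul 15, 7 sold [LIFO — newest first]: 7 @ $11.35 = $79.45
Jul 17, 316 sold [LIFO — newest first]: 316 @ $11.35 = $3,586.60
Total COGS = $3,866.10 + $79.45 + $3,586.60 = $7,532.15
Ending inventory: 146 @ $6.70 + 5 @ $11.35 = $1,034.95
Check: goods available $8,567.10 = COGS $7,532.15 + ending $1,034.95

COGS = $7,532.15; ending inventory = $1,034.95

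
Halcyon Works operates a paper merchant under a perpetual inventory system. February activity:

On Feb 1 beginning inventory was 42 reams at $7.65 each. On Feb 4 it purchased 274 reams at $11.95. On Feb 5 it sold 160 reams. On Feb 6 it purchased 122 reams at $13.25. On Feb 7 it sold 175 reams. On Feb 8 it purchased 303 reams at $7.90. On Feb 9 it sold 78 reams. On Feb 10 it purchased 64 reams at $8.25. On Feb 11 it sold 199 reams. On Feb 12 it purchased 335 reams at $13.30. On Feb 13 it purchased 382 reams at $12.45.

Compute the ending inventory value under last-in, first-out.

Feb 5, 160 sold [LIFO — newest first]: 160 @ $11.95 = $1,912.00
Feb 7, 175 sold [LIFO — newest first]: 122 @ $13.25 + 53 @ $11.95 = $2,249.85
Feb 9, 78 sold [LIFO — newest first]: 78 @ $7.90 = $616.20
Feb 11, 199 sold [LIFO — newest first]: 64 @ $8.25 + 135 @ $7.90 = $1,594.50
Total COGS = $1,912.00 + $2,249.85 + $616.20 + $1,594.50 = $6,372.55
Ending inventory: 42 @ $7.65 + 61 @ $11.95 + 90 @ $7.90 + 335 @ $13.30 + 382 @ $12.45 = $10,972.65
Check: goods available $17,345.20 = COGS $6,372.55 + ending $10,972.65

Ending inventory = $10,972.65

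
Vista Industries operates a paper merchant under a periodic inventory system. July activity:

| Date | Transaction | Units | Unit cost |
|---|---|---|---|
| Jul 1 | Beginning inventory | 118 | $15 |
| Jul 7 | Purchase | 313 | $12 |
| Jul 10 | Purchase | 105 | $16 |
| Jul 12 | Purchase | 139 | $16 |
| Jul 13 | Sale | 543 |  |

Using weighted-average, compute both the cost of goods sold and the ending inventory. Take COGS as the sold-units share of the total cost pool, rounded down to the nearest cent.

Jul 13, sell 543: 543/675 × $9,430.00 → $7,585.91
Ending inventory (cost pool remaining) = $1,844.09

COGS = $7,585.91; ending inventory = $1,844.09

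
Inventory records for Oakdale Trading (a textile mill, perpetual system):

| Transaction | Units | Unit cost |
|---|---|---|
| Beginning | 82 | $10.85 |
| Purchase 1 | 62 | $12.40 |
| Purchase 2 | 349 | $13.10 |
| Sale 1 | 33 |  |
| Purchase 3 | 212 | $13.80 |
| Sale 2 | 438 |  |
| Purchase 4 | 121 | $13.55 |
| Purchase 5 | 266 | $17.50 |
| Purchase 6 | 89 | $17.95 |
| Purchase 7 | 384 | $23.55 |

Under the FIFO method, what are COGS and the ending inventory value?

COGS = $5,942.20; ending inventory = $20,149.10

Sale 1 (33) [FIFO — oldest first]: 33 @ $10.85 = $358.05
Sale 2 (438) [FIFO — oldest first]: 49 @ $10.85 + 62 @ $12.40 + 327 @ $13.10 = $5,584.15
Total COGS = $358.05 + $5,584.15 = $5,942.20
Ending inventory: 22 @ $13.10 + 212 @ $13.80 + 121 @ $13.55 + 266 @ $17.50 + 89 @ $17.95 + 384 @ $23.55 = $20,149.10
Check: goods available $26,091.30 = COGS $5,942.20 + ending $20,149.10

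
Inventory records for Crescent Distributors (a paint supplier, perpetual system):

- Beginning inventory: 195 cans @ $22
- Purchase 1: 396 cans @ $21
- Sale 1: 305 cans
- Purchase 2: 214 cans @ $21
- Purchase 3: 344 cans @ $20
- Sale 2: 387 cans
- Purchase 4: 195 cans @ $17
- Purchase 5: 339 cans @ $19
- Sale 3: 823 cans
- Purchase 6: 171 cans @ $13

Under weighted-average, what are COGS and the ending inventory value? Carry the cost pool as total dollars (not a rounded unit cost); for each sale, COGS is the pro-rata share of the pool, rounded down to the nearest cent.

COGS = $30,478.08; ending inventory = $5,480.92

After Beginning: 195 on hand, pool $4,290.00 (≈ $22.0000 each)
After Purchase 1: 591 on hand, pool $12,606.00 (≈ $21.3299 each)
Sale 1, sell 305: 305/591 × $12,606.00 → $6,505.63
After Purchase 2: 500 on hand, pool $10,594.37 (≈ $21.1887 each)
After Purchase 3: 844 on hand, pool $17,474.37 (≈ $20.7042 each)
Sale 2, sell 387: 387/844 × $17,474.37 → $8,012.53
After Purchase 4: 652 on hand, pool $12,776.84 (≈ $19.5964 each)
After Purchase 5: 991 on hand, pool $19,217.84 (≈ $19.3924 each)
Sale 3, sell 823: 823/991 × $19,217.84 → $15,959.92
After Purchase 6: 339 on hand, pool $5,480.92 (≈ $16.1679 each)
Total COGS = $6,505.63 + $8,012.53 + $15,959.92 = $30,478.08
Ending inventory (cost pool remaining) = $5,480.92
Check: goods available $35,959.00 = COGS $30,478.08 + ending $5,480.92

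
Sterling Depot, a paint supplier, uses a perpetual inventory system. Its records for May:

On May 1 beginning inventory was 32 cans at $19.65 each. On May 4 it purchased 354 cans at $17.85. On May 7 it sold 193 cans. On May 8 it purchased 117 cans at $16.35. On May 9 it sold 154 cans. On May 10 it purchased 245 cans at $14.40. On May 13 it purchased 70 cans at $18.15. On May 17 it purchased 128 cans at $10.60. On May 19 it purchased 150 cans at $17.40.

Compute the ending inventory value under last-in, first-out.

Ending inventory = $11,607.50

May 7, 193 sold [LIFO — newest first]: 193 @ $17.85 = $3,445.05
May 9, 154 sold [LIFO — newest first]: 117 @ $16.35 + 37 @ $17.85 = $2,573.40
Total COGS = $3,445.05 + $2,573.40 = $6,018.45
Ending inventory: 32 @ $19.65 + 124 @ $17.85 + 245 @ $14.40 + 70 @ $18.15 + 128 @ $10.60 + 150 @ $17.40 = $11,607.50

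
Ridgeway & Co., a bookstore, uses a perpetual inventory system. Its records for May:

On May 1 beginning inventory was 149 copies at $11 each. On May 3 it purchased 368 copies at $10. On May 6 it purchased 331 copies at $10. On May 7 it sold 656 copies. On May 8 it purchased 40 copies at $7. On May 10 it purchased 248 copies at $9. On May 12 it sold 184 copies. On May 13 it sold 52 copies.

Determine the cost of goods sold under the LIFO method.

COGS = $8,684

May 7, 656 sold [LIFO — newest first]: 331 @ $10 + 325 @ $10 = $6,560
May 12, 184 sold [LIFO — newest first]: 184 @ $9 = $1,656
May 13, 52 sold [LIFO — newest first]: 52 @ $9 = $468
Total COGS = $6,560 + $1,656 + $468 = $8,684
Ending inventory: 149 @ $11 + 43 @ $10 + 40 @ $7 + 12 @ $9 = $2,457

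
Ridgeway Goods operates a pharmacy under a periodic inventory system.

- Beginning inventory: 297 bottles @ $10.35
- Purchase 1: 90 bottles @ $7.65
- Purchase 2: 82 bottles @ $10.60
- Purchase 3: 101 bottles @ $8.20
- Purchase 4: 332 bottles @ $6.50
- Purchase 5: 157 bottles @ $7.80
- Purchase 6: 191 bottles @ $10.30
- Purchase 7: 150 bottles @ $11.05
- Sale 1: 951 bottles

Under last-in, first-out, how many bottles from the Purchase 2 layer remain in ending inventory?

Sale 1 (951) [LIFO — newest first]: 150 @ $11.05 + 191 @ $10.30 + 157 @ $7.80 + 332 @ $6.50 + 101 @ $8.20 + 20 @ $10.60 = $8,047.60
Ending inventory: 297 @ $10.35 + 90 @ $7.65 + 62 @ $10.60 = $4,419.65

62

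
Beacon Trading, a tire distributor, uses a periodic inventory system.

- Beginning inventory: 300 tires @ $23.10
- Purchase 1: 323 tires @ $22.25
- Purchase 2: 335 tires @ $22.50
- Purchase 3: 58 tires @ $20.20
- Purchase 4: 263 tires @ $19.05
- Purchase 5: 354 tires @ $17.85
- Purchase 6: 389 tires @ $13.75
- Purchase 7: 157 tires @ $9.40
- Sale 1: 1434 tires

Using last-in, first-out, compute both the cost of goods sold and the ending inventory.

Sale 1 (1434) [LIFO — newest first]: 157 @ $9.40 + 389 @ $13.75 + 354 @ $17.85 + 263 @ $19.05 + 58 @ $20.20 + 213 @ $22.50 = $24,117.70
Ending inventory: 300 @ $23.10 + 323 @ $22.25 + 122 @ $22.50 = $16,861.75
Check: goods available $40,979.45 = COGS $24,117.70 + ending $16,861.75

COGS = $24,117.70; ending inventory = $16,861.75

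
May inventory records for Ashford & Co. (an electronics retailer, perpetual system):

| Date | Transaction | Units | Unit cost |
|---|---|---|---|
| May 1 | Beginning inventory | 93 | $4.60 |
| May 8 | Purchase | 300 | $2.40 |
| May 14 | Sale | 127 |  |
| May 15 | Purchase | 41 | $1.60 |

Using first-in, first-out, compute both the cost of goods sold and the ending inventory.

May 14, 127 sold [FIFO — oldest first]: 93 @ $4.60 + 34 @ $2.40 = $509.40
Ending inventory: 266 @ $2.40 + 41 @ $1.60 = $704.00

COGS = $509.40; ending inventory = $704.00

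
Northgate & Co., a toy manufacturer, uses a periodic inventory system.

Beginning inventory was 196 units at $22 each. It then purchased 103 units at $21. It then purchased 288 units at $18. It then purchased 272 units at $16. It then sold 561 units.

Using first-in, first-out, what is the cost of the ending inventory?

Sale 1 (561) [FIFO — oldest first]: 196 @ $22 + 103 @ $21 + 262 @ $18 = $11,191
Ending inventory: 26 @ $18 + 272 @ $16 = $4,820
Check: goods available $16,011 = COGS $11,191 + ending $4,820

Ending inventory = $4,820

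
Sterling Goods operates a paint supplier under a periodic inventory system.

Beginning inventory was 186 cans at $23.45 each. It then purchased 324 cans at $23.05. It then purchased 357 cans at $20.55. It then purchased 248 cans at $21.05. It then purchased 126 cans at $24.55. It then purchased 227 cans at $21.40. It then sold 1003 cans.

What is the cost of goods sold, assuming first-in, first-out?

COGS = $22,029.05

Sale 1 (1003) [FIFO — oldest first]: 186 @ $23.45 + 324 @ $23.05 + 357 @ $20.55 + 136 @ $21.05 = $22,029.05
Ending inventory: 112 @ $21.05 + 126 @ $24.55 + 227 @ $21.40 = $10,308.70
Check: goods available $32,337.75 = COGS $22,029.05 + ending $10,308.70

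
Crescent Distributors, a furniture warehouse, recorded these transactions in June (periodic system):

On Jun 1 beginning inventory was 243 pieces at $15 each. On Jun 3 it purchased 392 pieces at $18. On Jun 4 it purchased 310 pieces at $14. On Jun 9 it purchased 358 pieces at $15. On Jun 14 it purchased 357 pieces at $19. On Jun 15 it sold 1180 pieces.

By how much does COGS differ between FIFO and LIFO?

$717

FIFO COGS: 243 @ $15 + 392 @ $18 + 310 @ $14 + 235 @ $15 = $18,566
LIFO COGS: 357 @ $19 + 358 @ $15 + 310 @ $14 + 155 @ $18 = $19,283
Difference = |$18,566 − $19,283| = $717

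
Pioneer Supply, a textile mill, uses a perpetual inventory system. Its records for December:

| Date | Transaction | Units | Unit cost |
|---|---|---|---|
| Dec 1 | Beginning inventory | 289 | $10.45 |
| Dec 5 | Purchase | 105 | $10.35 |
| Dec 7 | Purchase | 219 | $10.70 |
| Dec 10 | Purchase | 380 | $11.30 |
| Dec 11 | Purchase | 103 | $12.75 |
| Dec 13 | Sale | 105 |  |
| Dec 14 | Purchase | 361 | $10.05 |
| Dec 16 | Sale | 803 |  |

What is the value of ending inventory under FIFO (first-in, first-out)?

Ending inventory = $5,901.80

Dec 13, 105 sold [FIFO — oldest first]: 105 @ $10.45 = $1,097.25
Dec 16, 803 sold [FIFO — oldest first]: 184 @ $10.45 + 105 @ $10.35 + 219 @ $10.70 + 295 @ $11.30 = $8,686.35
Total COGS = $1,097.25 + $8,686.35 = $9,783.60
Ending inventory: 85 @ $11.30 + 103 @ $12.75 + 361 @ $10.05 = $5,901.80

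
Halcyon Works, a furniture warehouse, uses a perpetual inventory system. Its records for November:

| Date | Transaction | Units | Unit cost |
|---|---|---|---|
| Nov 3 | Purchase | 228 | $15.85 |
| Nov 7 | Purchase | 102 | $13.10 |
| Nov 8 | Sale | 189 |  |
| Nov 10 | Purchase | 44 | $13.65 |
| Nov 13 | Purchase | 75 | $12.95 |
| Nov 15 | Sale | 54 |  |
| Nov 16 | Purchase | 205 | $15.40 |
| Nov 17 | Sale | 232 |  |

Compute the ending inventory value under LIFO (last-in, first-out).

Ending inventory = $2,753.55

Nov 8, 189 sold [LIFO — newest first]: 102 @ $13.10 + 87 @ $15.85 = $2,715.15
Nov 15, 54 sold [LIFO — newest first]: 54 @ $12.95 = $699.30
Nov 17, 232 sold [LIFO — newest first]: 205 @ $15.40 + 21 @ $12.95 + 6 @ $13.65 = $3,510.85
Total COGS = $2,715.15 + $699.30 + $3,510.85 = $6,925.30
Ending inventory: 141 @ $15.85 + 38 @ $13.65 = $2,753.55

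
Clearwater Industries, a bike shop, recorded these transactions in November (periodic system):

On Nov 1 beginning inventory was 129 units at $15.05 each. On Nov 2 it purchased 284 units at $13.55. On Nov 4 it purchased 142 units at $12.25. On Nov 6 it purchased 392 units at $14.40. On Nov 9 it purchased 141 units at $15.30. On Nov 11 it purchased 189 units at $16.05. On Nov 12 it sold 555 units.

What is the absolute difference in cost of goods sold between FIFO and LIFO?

FIFO COGS: 129 @ $15.05 + 284 @ $13.55 + 142 @ $12.25 = $7,529.15
LIFO COGS: 189 @ $16.05 + 141 @ $15.30 + 225 @ $14.40 = $8,430.75
Difference = |$7,529.15 − $8,430.75| = $901.60

$901.60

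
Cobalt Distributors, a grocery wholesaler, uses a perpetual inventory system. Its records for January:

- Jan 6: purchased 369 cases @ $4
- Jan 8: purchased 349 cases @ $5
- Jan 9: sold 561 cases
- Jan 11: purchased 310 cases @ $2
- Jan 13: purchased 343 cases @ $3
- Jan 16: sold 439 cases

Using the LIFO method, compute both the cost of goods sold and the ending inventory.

COGS = $3,814; ending inventory = $1,056

Jan 9, 561 sold [LIFO — newest first]: 349 @ $5 + 212 @ $4 = $2,593
Jan 16, 439 sold [LIFO — newest first]: 343 @ $3 + 96 @ $2 = $1,221
Total COGS = $2,593 + $1,221 = $3,814
Ending inventory: 157 @ $4 + 214 @ $2 = $1,056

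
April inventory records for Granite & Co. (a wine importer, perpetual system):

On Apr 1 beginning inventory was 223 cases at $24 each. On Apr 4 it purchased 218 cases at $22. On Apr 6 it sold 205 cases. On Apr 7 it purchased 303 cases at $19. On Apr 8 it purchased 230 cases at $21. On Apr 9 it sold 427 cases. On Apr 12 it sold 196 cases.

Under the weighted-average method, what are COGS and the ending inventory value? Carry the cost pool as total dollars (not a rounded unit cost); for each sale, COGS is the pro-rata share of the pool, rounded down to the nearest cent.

COGS = $17,693.93; ending inventory = $3,041.07

After Apr 1: 223 on hand, pool $5,352.00 (≈ $24.0000 each)
After Apr 4: 441 on hand, pool $10,148.00 (≈ $23.0113 each)
Apr 6, sell 205: 205/441 × $10,148.00 → $4,717.32
After Apr 7: 539 on hand, pool $11,187.68 (≈ $20.7564 each)
After Apr 8: 769 on hand, pool $16,017.68 (≈ $20.8292 each)
Apr 9, sell 427: 427/769 × $16,017.68 → $8,894.08
Apr 12, sell 196: 196/342 × $7,123.60 → $4,082.53
Total COGS = $4,717.32 + $8,894.08 + $4,082.53 = $17,693.93
Ending inventory (cost pool remaining) = $3,041.07
Check: goods available $20,735.00 = COGS $17,693.93 + ending $3,041.07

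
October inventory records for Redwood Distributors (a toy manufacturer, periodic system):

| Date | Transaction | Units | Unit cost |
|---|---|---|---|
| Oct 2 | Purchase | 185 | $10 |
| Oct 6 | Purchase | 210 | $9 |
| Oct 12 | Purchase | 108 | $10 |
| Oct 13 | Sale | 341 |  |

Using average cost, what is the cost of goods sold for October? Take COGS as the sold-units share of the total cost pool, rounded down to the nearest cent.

Oct 13, sell 341: 341/503 × $4,820.00 → $3,267.63
Ending inventory (cost pool remaining) = $1,552.37

COGS = $3,267.63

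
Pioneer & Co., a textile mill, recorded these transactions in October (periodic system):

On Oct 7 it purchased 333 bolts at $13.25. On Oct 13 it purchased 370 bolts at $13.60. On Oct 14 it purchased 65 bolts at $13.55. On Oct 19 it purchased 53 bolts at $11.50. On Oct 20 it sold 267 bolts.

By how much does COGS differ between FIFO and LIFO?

$21.10

FIFO COGS: 267 @ $13.25 = $3,537.75
LIFO COGS: 53 @ $11.50 + 65 @ $13.55 + 149 @ $13.60 = $3,516.65
Difference = |$3,537.75 − $3,516.65| = $21.10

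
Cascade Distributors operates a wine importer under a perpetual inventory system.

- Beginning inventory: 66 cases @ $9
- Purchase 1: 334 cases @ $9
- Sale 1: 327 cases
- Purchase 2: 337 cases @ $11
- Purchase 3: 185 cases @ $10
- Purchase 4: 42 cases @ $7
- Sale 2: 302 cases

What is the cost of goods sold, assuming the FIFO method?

COGS = $6,119

Sale 1 (327) [FIFO — oldest first]: 66 @ $9 + 261 @ $9 = $2,943
Sale 2 (302) [FIFO — oldest first]: 73 @ $9 + 229 @ $11 = $3,176
Total COGS = $2,943 + $3,176 = $6,119
Ending inventory: 108 @ $11 + 185 @ $10 + 42 @ $7 = $3,332
Check: goods available $9,451 = COGS $6,119 + ending $3,332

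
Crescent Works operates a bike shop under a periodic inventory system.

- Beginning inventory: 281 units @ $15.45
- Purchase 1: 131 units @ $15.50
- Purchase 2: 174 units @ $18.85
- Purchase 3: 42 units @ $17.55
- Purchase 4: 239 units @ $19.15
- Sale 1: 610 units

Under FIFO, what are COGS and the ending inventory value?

COGS = $10,073.05; ending inventory = $4,892.75

Sale 1 (610) [FIFO — oldest first]: 281 @ $15.45 + 131 @ $15.50 + 174 @ $18.85 + 24 @ $17.55 = $10,073.05
Ending inventory: 18 @ $17.55 + 239 @ $19.15 = $4,892.75
Check: goods available $14,965.80 = COGS $10,073.05 + ending $4,892.75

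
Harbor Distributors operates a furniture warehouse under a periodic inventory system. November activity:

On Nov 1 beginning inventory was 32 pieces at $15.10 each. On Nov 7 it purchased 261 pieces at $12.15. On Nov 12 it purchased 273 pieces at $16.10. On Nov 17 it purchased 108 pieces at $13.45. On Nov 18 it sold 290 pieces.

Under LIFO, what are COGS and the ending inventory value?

COGS = $4,382.80; ending inventory = $5,119.45

Nov 18, 290 sold [LIFO — newest first]: 108 @ $13.45 + 182 @ $16.10 = $4,382.80
Ending inventory: 32 @ $15.10 + 261 @ $12.15 + 91 @ $16.10 = $5,119.45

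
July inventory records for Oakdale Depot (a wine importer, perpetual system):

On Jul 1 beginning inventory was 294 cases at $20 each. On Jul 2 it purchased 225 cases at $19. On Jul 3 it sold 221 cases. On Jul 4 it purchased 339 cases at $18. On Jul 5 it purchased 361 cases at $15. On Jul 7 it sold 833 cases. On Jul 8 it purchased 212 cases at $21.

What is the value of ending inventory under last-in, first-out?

Ending inventory = $7,752

Jul 3, 221 sold [LIFO — newest first]: 221 @ $19 = $4,199
Jul 7, 833 sold [LIFO — newest first]: 361 @ $15 + 339 @ $18 + 4 @ $19 + 129 @ $20 = $14,173
Total COGS = $4,199 + $14,173 = $18,372
Ending inventory: 165 @ $20 + 212 @ $21 = $7,752
Check: goods available $26,124 = COGS $18,372 + ending $7,752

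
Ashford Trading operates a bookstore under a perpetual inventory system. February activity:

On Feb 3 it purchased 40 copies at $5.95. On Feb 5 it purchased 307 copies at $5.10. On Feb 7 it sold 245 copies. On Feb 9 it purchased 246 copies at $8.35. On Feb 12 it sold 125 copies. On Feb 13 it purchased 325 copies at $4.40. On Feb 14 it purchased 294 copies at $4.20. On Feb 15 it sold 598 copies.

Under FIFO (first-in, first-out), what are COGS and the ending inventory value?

COGS = $5,497.80; ending inventory = $1,024.80

Feb 7, 245 sold [FIFO — oldest first]: 40 @ $5.95 + 205 @ $5.10 = $1,283.50
Feb 12, 125 sold [FIFO — oldest first]: 102 @ $5.10 + 23 @ $8.35 = $712.25
Feb 15, 598 sold [FIFO — oldest first]: 223 @ $8.35 + 325 @ $4.40 + 50 @ $4.20 = $3,502.05
Total COGS = $1,283.50 + $712.25 + $3,502.05 = $5,497.80
Ending inventory: 244 @ $4.20 = $1,024.80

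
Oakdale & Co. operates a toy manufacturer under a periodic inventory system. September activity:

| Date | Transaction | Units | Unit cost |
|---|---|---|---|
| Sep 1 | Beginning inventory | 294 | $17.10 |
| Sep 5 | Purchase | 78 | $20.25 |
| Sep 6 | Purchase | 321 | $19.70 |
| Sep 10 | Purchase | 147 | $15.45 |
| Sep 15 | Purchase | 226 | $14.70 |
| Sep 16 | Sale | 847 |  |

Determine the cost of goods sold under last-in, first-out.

Sep 16, 847 sold [LIFO — newest first]: 226 @ $14.70 + 147 @ $15.45 + 321 @ $19.70 + 78 @ $20.25 + 75 @ $17.10 = $14,779.05
Ending inventory: 219 @ $17.10 = $3,744.90

COGS = $14,779.05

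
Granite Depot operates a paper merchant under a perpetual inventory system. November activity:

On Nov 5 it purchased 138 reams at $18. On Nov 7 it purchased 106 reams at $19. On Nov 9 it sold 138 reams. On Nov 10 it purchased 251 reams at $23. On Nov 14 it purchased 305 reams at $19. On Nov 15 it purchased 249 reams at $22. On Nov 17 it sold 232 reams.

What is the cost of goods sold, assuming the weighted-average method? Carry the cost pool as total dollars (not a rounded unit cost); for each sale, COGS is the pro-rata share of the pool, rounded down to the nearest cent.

After Nov 5: 138 on hand, pool $2,484.00 (≈ $18.0000 each)
After Nov 7: 244 on hand, pool $4,498.00 (≈ $18.4344 each)
Nov 9, sell 138: 138/244 × $4,498.00 → $2,543.95
After Nov 10: 357 on hand, pool $7,727.05 (≈ $21.6444 each)
After Nov 14: 662 on hand, pool $13,522.05 (≈ $20.4261 each)
After Nov 15: 911 on hand, pool $19,000.05 (≈ $20.8563 each)
Nov 17, sell 232: 232/911 × $19,000.05 → $4,838.65
Total COGS = $2,543.95 + $4,838.65 = $7,382.60
Ending inventory (cost pool remaining) = $14,161.40

COGS = $7,382.60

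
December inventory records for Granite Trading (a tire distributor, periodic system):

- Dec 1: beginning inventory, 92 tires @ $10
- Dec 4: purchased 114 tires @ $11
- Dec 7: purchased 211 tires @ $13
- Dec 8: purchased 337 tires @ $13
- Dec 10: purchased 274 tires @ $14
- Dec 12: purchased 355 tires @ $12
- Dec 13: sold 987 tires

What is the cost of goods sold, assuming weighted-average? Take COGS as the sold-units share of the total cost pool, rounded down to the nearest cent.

COGS = $12,413.50

Dec 13, sell 987: 987/1383 × $17,394.00 → $12,413.50
Ending inventory (cost pool remaining) = $4,980.50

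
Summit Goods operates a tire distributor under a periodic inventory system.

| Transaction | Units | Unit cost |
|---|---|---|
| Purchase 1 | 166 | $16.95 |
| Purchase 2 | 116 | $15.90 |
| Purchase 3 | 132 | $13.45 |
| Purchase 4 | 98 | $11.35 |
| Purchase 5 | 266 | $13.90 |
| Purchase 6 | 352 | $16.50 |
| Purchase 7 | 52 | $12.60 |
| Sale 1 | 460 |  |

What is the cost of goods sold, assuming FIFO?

Sale 1 (460) [FIFO — oldest first]: 166 @ $16.95 + 116 @ $15.90 + 132 @ $13.45 + 46 @ $11.35 = $6,955.60
Ending inventory: 52 @ $11.35 + 266 @ $13.90 + 352 @ $16.50 + 52 @ $12.60 = $10,750.80

COGS = $6,955.60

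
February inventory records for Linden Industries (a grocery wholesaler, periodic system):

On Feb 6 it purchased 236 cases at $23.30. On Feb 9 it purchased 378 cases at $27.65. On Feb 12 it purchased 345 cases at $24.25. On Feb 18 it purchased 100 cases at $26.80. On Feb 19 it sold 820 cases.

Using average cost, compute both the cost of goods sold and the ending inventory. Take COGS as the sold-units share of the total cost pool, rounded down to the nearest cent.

Feb 19, sell 820: 820/1059 × $26,996.75 → $20,903.99
Ending inventory (cost pool remaining) = $6,092.76

COGS = $20,903.99; ending inventory = $6,092.76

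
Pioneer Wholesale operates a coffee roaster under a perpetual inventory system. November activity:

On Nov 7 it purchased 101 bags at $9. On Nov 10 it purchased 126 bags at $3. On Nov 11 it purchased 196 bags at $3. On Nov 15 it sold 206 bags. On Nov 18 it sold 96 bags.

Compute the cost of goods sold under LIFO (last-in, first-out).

COGS = $906

Nov 15, 206 sold [LIFO — newest first]: 196 @ $3 + 10 @ $3 = $618
Nov 18, 96 sold [LIFO — newest first]: 96 @ $3 = $288
Total COGS = $618 + $288 = $906
Ending inventory: 101 @ $9 + 20 @ $3 = $969
Check: goods available $1,875 = COGS $906 + ending $969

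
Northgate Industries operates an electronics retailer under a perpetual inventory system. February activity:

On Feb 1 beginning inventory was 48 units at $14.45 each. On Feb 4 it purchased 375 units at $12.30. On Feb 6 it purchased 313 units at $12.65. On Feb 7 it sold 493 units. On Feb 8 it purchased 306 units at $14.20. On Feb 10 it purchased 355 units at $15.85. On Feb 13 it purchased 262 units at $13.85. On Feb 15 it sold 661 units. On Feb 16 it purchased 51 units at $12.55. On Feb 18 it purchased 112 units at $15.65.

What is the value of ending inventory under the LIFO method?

Ending inventory = $9,205.35

Feb 7, 493 sold [LIFO — newest first]: 313 @ $12.65 + 180 @ $12.30 = $6,173.45
Feb 15, 661 sold [LIFO — newest first]: 262 @ $13.85 + 355 @ $15.85 + 44 @ $14.20 = $9,880.25
Total COGS = $6,173.45 + $9,880.25 = $16,053.70
Ending inventory: 48 @ $14.45 + 195 @ $12.30 + 262 @ $14.20 + 51 @ $12.55 + 112 @ $15.65 = $9,205.35
Check: goods available $25,259.05 = COGS $16,053.70 + ending $9,205.35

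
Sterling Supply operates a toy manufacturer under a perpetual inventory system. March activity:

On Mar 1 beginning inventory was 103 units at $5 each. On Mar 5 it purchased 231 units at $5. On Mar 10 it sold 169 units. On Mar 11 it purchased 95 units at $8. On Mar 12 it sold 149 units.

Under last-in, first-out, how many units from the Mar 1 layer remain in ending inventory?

Mar 10, 169 sold [LIFO — newest first]: 169 @ $5 = $845
Mar 12, 149 sold [LIFO — newest first]: 95 @ $8 + 54 @ $5 = $1,030
Total COGS = $845 + $1,030 = $1,875
Ending inventory: 103 @ $5 + 8 @ $5 = $555
Check: goods available $2,430 = COGS $1,875 + ending $555

103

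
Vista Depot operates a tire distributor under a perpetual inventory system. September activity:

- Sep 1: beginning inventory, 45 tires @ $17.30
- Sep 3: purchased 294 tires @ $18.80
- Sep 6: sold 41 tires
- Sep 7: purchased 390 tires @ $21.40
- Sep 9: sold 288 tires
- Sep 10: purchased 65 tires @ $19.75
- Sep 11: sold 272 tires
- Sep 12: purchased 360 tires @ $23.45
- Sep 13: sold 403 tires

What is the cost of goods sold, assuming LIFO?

COGS = $21,624.95

Sep 6, 41 sold [LIFO — newest first]: 41 @ $18.80 = $770.80
Sep 9, 288 sold [LIFO — newest first]: 288 @ $21.40 = $6,163.20
Sep 11, 272 sold [LIFO — newest first]: 65 @ $19.75 + 102 @ $21.40 + 105 @ $18.80 = $5,440.55
Sep 13, 403 sold [LIFO — newest first]: 360 @ $23.45 + 43 @ $18.80 = $9,250.40
Total COGS = $770.80 + $6,163.20 + $5,440.55 + $9,250.40 = $21,624.95
Ending inventory: 45 @ $17.30 + 105 @ $18.80 = $2,752.50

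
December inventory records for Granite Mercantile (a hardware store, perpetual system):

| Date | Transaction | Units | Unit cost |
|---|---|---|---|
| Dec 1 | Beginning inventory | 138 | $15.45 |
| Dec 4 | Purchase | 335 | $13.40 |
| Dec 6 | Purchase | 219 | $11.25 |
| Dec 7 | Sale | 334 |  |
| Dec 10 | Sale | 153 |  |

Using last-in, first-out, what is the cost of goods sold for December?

COGS = $6,054.95

Dec 7, 334 sold [LIFO — newest first]: 219 @ $11.25 + 115 @ $13.40 = $4,004.75
Dec 10, 153 sold [LIFO — newest first]: 153 @ $13.40 = $2,050.20
Total COGS = $4,004.75 + $2,050.20 = $6,054.95
Ending inventory: 138 @ $15.45 + 67 @ $13.40 = $3,029.90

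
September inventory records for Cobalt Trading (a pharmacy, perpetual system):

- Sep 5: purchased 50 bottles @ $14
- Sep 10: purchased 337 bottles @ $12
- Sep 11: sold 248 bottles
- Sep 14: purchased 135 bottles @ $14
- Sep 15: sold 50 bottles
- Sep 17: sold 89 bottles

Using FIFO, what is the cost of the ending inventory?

Ending inventory = $1,890

Sep 11, 248 sold [FIFO — oldest first]: 50 @ $14 + 198 @ $12 = $3,076
Sep 15, 50 sold [FIFO — oldest first]: 50 @ $12 = $600
Sep 17, 89 sold [FIFO — oldest first]: 89 @ $12 = $1,068
Total COGS = $3,076 + $600 + $1,068 = $4,744
Ending inventory: 135 @ $14 = $1,890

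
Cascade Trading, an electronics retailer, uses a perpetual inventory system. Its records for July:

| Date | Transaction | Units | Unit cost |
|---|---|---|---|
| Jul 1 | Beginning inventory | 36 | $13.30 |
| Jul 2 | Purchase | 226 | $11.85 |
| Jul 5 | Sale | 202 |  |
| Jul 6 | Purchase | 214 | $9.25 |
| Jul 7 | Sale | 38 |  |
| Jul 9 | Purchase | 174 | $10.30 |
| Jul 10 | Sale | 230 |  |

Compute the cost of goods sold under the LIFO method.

COGS = $5,055.40

Jul 5, 202 sold [LIFO — newest first]: 202 @ $11.85 = $2,393.70
Jul 7, 38 sold [LIFO — newest first]: 38 @ $9.25 = $351.50
Jul 10, 230 sold [LIFO — newest first]: 174 @ $10.30 + 56 @ $9.25 = $2,310.20
Total COGS = $2,393.70 + $351.50 + $2,310.20 = $5,055.40
Ending inventory: 36 @ $13.30 + 24 @ $11.85 + 120 @ $9.25 = $1,873.20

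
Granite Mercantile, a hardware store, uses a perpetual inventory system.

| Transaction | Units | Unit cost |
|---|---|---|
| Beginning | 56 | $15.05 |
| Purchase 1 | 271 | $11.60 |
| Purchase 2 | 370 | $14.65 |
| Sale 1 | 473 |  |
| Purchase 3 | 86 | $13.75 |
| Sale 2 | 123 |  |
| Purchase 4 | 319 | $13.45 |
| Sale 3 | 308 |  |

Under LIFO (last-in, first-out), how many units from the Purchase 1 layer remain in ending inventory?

131

Sale 1 (473) [LIFO — newest first]: 370 @ $14.65 + 103 @ $11.60 = $6,615.30
Sale 2 (123) [LIFO — newest first]: 86 @ $13.75 + 37 @ $11.60 = $1,611.70
Sale 3 (308) [LIFO — newest first]: 308 @ $13.45 = $4,142.60
Total COGS = $6,615.30 + $1,611.70 + $4,142.60 = $12,369.60
Ending inventory: 56 @ $15.05 + 131 @ $11.60 + 11 @ $13.45 = $2,510.35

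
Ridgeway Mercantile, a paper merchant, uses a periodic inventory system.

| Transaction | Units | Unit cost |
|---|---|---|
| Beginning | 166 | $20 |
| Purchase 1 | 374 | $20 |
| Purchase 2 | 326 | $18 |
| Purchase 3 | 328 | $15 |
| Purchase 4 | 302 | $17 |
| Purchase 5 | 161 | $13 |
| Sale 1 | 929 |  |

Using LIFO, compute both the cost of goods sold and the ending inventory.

Sale 1 (929) [LIFO — newest first]: 161 @ $13 + 302 @ $17 + 328 @ $15 + 138 @ $18 = $14,631
Ending inventory: 166 @ $20 + 374 @ $20 + 188 @ $18 = $14,184
Check: goods available $28,815 = COGS $14,631 + ending $14,184

COGS = $14,631; ending inventory = $14,184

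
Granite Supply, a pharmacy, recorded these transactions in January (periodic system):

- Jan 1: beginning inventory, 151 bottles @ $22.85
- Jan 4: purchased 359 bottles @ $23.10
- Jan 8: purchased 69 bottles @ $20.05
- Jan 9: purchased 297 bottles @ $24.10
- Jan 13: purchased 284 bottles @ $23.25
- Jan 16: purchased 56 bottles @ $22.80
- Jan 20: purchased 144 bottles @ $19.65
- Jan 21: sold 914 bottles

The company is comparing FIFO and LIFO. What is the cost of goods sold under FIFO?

FIFO COGS: 151 @ $22.85 + 359 @ $23.10 + 69 @ $20.05 + 297 @ $24.10 + 38 @ $23.25 = $21,167.90
LIFO COGS: 144 @ $19.65 + 56 @ $22.80 + 284 @ $23.25 + 297 @ $24.10 + 69 @ $20.05 + 64 @ $23.10 = $20,728.95

COGS = $21,167.90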